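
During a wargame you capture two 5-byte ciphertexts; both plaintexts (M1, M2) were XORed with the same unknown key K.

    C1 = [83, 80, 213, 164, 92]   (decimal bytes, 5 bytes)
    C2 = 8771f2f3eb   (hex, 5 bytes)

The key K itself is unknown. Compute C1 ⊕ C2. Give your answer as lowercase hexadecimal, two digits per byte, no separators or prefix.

C1 ⊕ C2 = (M1 ⊕ K) ⊕ (M2 ⊕ K) = M1 ⊕ M2 — the shared key cancels under XOR.
53 xor 87 = d4
50 xor 71 = 21
d5 xor f2 = 27
a4 xor f3 = 57
5c xor eb = b7

d4212757b7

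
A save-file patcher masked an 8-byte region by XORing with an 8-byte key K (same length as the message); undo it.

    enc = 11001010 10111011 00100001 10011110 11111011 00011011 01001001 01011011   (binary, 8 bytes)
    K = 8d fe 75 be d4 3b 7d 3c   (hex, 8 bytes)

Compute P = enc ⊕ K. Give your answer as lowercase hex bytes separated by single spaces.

11001010 XOR 10001101 = 01000111
10111011 XOR 11111110 = 01000101
00100001 XOR 01110101 = 01010100
10011110 XOR 10111110 = 00100000
11111011 XOR 11010100 = 00101111
00011011 XOR 00111011 = 00100000
01001001 XOR 01111101 = 00110100
01011011 XOR 00111100 = 01100111

47 45 54 20 2f 20 34 67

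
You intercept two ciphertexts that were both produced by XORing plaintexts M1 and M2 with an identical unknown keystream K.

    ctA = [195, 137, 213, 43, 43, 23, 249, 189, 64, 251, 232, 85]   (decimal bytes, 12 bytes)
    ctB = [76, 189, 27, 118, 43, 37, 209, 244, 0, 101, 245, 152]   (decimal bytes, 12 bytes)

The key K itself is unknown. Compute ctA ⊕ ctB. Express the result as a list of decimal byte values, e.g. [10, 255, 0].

[143, 52, 206, 93, 0, 50, 40, 73, 64, 158, 29, 205]

ctA ⊕ ctB = (M1 ⊕ K) ⊕ (M2 ⊕ K) = M1 ⊕ M2 — the shared key cancels under XOR.
byte 0: c3 XOR 4c = 8f
byte 1: 89 XOR bd = 34
byte 2: d5 XOR 1b = ce
byte 3: 2b XOR 76 = 5d
byte 4: 2b XOR 2b = 00
byte 5: 17 XOR 25 = 32
byte 6: f9 XOR d1 = 28
byte 7: bd XOR f4 = 49
byte 8: 40 XOR 00 = 40
byte 9: fb XOR 65 = 9e
byte 10: e8 XOR f5 = 1d
byte 11: 55 XOR 98 = cd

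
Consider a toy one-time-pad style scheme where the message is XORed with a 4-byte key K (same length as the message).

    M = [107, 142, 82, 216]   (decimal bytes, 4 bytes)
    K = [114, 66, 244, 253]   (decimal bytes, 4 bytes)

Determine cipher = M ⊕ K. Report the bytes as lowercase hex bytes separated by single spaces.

6b XOR 72 = 19
8e XOR 42 = cc
52 XOR f4 = a6
d8 XOR fd = 25

19 cc a6 25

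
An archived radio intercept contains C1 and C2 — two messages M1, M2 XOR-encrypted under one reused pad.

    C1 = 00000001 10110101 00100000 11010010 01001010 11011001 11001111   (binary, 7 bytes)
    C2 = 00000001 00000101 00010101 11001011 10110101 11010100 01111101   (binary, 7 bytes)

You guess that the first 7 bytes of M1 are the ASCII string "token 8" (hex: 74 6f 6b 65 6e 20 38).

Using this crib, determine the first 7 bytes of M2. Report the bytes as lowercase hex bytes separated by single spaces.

First, C1 ⊕ C2 = (M1 ⊕ K) ⊕ (M2 ⊕ K) = M1 ⊕ M2, so the key drops out. Then M2 = (M1 ⊕ M2) ⊕ M1 over the first 7 bytes.
byte 0: (01 ⊕ 01) ⊕ 74 = 00 ⊕ 74 = 74
byte 1: (b5 ⊕ 05) ⊕ 6f = b0 ⊕ 6f = df
byte 2: (20 ⊕ 15) ⊕ 6b = 35 ⊕ 6b = 5e
byte 3: (d2 ⊕ cb) ⊕ 65 = 19 ⊕ 65 = 7c
byte 4: (4a ⊕ b5) ⊕ 6e = ff ⊕ 6e = 91
byte 5: (d9 ⊕ d4) ⊕ 20 = 0d ⊕ 20 = 2d
byte 6: (cf ⊕ 7d) ⊕ 38 = b2 ⊕ 38 = 8a

74 df 5e 7c 91 2d 8a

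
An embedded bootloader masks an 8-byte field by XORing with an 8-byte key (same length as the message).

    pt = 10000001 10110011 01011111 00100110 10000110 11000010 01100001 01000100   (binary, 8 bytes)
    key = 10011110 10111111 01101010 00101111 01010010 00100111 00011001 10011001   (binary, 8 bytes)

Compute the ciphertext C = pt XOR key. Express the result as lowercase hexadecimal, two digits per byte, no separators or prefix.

byte 0: 129 XOR 158 =  31
byte 1: 179 XOR 191 =  12
byte 2:  95 XOR 106 =  53
byte 3:  38 XOR  47 =   9
byte 4: 134 XOR  82 = 212
byte 5: 194 XOR  39 = 229
byte 6:  97 XOR  25 = 120
byte 7:  68 XOR 153 = 221

1f0c3509d4e578dd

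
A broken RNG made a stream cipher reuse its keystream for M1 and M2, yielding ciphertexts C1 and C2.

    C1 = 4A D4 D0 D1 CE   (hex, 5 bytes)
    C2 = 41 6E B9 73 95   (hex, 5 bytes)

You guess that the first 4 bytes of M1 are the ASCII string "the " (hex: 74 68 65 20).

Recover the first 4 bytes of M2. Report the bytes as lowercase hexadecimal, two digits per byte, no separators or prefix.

7fd20c82

First, C1 ⊕ C2 = (M1 ⊕ K) ⊕ (M2 ⊕ K) = M1 ⊕ M2, so the key drops out. Then M2 = (M1 ⊕ M2) ⊕ M1 over the first 4 bytes.
byte 0: (4a ^ 41) ^ 74 = 0b ^ 74 = 7f
byte 1: (d4 ^ 6e) ^ 68 = ba ^ 68 = d2
byte 2: (d0 ^ b9) ^ 65 = 69 ^ 65 = 0c
byte 3: (d1 ^ 73) ^ 20 = a2 ^ 20 = 82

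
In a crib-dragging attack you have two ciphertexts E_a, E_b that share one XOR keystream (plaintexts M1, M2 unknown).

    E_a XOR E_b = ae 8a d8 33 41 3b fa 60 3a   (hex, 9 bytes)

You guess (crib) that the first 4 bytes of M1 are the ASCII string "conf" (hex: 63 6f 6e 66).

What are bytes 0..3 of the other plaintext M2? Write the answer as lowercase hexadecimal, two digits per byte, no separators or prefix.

cde5b655

Since E_a ⊕ E_b = M1 ⊕ M2, XORing with the guessed M1 bytes yields the corresponding M2 bytes: M2 = (E_a ⊕ E_b) ⊕ M1.
ae xor 63 = cd
8a xor 6f = e5
d8 xor 6e = b6
33 xor 66 = 55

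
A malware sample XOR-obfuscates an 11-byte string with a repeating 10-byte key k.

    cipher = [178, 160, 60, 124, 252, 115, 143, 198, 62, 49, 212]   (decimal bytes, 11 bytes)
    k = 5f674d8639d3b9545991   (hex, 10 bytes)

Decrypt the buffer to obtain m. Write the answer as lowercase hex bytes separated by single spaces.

The 10-byte key repeats, so the effective keystream is 5f 67 4d 86 39 d3 b9 54 59 91 5f.
byte 0: 10110010 ⊕ 01011111 = 11101101
byte 1: 10100000 ⊕ 01100111 = 11000111
byte 2: 00111100 ⊕ 01001101 = 01110001
byte 3: 01111100 ⊕ 10000110 = 11111010
byte 4: 11111100 ⊕ 00111001 = 11000101
byte 5: 01110011 ⊕ 11010011 = 10100000
byte 6: 10001111 ⊕ 10111001 = 00110110
byte 7: 11000110 ⊕ 01010100 = 10010010
byte 8: 00111110 ⊕ 01011001 = 01100111
byte 9: 00110001 ⊕ 10010001 = 10100000
byte 10: 11010100 ⊕ 01011111 = 10001011

ed c7 71 fa c5 a0 36 92 67 a0 8b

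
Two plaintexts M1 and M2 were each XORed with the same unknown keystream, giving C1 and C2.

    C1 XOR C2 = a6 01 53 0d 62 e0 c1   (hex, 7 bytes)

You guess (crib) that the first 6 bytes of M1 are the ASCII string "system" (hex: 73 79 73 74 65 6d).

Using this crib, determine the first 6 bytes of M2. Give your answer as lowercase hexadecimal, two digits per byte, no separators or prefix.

d5782079078d

Since C1 ⊕ C2 = M1 ⊕ M2, XORing with the guessed M1 bytes yields the corresponding M2 bytes: M2 = (C1 ⊕ C2) ⊕ M1.
a6 XOR 73 = d5
01 XOR 79 = 78
53 XOR 73 = 20
0d XOR 74 = 79
62 XOR 65 = 07
e0 XOR 6d = 8d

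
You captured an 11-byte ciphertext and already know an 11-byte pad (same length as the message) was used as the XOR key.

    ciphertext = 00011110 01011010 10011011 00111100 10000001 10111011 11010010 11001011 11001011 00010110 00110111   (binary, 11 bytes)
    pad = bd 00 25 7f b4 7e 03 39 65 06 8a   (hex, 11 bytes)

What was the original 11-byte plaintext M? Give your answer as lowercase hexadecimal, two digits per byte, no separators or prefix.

a35abe4335c5d1f2ae10bd

1e xor bd = a3
5a xor 00 = 5a
9b xor 25 = be
3c xor 7f = 43
81 xor b4 = 35
bb xor 7e = c5
d2 xor 03 = d1
cb xor 39 = f2
cb xor 65 = ae
16 xor 06 = 10
37 xor 8a = bd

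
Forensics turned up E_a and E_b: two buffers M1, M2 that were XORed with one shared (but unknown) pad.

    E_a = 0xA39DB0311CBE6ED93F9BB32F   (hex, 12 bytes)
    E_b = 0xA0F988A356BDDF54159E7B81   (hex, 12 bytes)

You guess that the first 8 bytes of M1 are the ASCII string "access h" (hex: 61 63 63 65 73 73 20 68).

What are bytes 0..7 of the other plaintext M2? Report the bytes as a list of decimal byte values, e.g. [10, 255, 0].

[98, 7, 91, 247, 57, 112, 145, 229]

First, E_a ⊕ E_b = (M1 ⊕ K) ⊕ (M2 ⊕ K) = M1 ⊕ M2, so the key drops out. Then M2 = (M1 ⊕ M2) ⊕ M1 over the first 8 bytes.
byte 0: (a3 ^ a0) ^ 61 = 03 ^ 61 = 62
byte 1: (9d ^ f9) ^ 63 = 64 ^ 63 = 07
byte 2: (b0 ^ 88) ^ 63 = 38 ^ 63 = 5b
byte 3: (31 ^ a3) ^ 65 = 92 ^ 65 = f7
byte 4: (1c ^ 56) ^ 73 = 4a ^ 73 = 39
byte 5: (be ^ bd) ^ 73 = 03 ^ 73 = 70
byte 6: (6e ^ df) ^ 20 = b1 ^ 20 = 91
byte 7: (d9 ^ 54) ^ 68 = 8d ^ 68 = e5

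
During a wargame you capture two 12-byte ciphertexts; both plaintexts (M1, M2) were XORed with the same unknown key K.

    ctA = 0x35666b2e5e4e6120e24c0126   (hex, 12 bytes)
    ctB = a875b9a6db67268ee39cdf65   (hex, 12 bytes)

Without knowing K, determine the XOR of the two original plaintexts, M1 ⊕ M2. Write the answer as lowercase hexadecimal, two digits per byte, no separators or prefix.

9d13d288852947ae01d0de43

ctA ⊕ ctB = (M1 ⊕ K) ⊕ (M2 ⊕ K) = M1 ⊕ M2 — the shared key cancels under XOR.
35 ⊕ a8 = 9d
66 ⊕ 75 = 13
6b ⊕ b9 = d2
2e ⊕ a6 = 88
5e ⊕ db = 85
4e ⊕ 67 = 29
61 ⊕ 26 = 47
20 ⊕ 8e = ae
e2 ⊕ e3 = 01
4c ⊕ 9c = d0
01 ⊕ df = de
26 ⊕ 65 = 43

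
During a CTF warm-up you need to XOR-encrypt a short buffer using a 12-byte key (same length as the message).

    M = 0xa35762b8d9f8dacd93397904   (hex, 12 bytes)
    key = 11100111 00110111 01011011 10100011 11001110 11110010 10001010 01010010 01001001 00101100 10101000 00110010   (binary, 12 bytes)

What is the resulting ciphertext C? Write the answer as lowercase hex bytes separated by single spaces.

44 60 39 1b 17 0a 50 9f da 15 d1 36

XOR is its own inverse, so applying the key byte-wise gives the result directly.
byte 0: 163 XOR 231 =  68
byte 1:  87 XOR  55 =  96
byte 2:  98 XOR  91 =  57
byte 3: 184 XOR 163 =  27
byte 4: 217 XOR 206 =  23
byte 5: 248 XOR 242 =  10
byte 6: 218 XOR 138 =  80
byte 7: 205 XOR  82 = 159
byte 8: 147 XOR  73 = 218
byte 9:  57 XOR  44 =  21
byte 10: 121 XOR 168 = 209
byte 11:   4 XOR  50 =  54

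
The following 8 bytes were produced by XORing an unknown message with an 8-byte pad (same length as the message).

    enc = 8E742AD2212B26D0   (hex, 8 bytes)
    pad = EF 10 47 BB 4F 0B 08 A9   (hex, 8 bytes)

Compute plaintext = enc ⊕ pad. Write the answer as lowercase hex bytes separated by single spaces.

61 64 6d 69 6e 20 2e 79

142 XOR 239 =  97
116 XOR  16 = 100
 42 XOR  71 = 109
210 XOR 187 = 105
 33 XOR  79 = 110
 43 XOR  11 =  32
 38 XOR   8 =  46
208 XOR 169 = 121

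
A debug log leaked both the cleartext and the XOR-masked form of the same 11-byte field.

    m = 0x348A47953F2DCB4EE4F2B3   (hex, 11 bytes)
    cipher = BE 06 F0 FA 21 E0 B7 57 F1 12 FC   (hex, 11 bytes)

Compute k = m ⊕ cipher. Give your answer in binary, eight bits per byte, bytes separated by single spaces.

10001010 10001100 10110111 01101111 00011110 11001101 01111100 00011001 00010101 11100000 01001111

Since cipher = m ⊕ k, XORing both sides with m gives k = m ⊕ cipher.
byte 0:  52 xor 190 = 138
byte 1: 138 xor   6 = 140
byte 2:  71 xor 240 = 183
byte 3: 149 xor 250 = 111
byte 4:  63 xor  33 =  30
byte 5:  45 xor 224 = 205
byte 6: 203 xor 183 = 124
byte 7:  78 xor  87 =  25
byte 8: 228 xor 241 =  21
byte 9: 242 xor  18 = 224
byte 10: 179 xor 252 =  79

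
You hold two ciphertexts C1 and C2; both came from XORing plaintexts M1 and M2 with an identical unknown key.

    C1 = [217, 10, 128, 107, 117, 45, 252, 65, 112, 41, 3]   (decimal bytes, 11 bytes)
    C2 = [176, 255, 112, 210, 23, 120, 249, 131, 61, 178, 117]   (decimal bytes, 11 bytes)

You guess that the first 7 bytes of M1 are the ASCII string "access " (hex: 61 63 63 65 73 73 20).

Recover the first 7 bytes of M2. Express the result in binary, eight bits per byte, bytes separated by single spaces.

00001000 10010110 10010011 11011100 00010001 00100110 00100101

First, C1 ⊕ C2 = (M1 ⊕ K) ⊕ (M2 ⊕ K) = M1 ⊕ M2, so the key drops out. Then M2 = (M1 ⊕ M2) ⊕ M1 over the first 7 bytes.
byte 0: (d9 xor b0) xor 61 = 69 xor 61 = 08
byte 1: (0a xor ff) xor 63 = f5 xor 63 = 96
byte 2: (80 xor 70) xor 63 = f0 xor 63 = 93
byte 3: (6b xor d2) xor 65 = b9 xor 65 = dc
byte 4: (75 xor 17) xor 73 = 62 xor 73 = 11
byte 5: (2d xor 78) xor 73 = 55 xor 73 = 26
byte 6: (fc xor f9) xor 20 = 05 xor 20 = 25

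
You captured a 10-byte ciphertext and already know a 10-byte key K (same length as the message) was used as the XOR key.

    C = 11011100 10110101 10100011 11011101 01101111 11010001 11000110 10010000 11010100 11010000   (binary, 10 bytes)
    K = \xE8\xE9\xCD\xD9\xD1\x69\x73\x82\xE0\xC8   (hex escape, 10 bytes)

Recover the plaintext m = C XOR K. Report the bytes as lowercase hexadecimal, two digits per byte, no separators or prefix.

XOR is its own inverse, so applying the key byte-wise gives the result directly.
220 ⊕ 232 =  52
181 ⊕ 233 =  92
163 ⊕ 205 = 110
221 ⊕ 217 =   4
111 ⊕ 209 = 190
209 ⊕ 105 = 184
198 ⊕ 115 = 181
144 ⊕ 130 =  18
212 ⊕ 224 =  52
208 ⊕ 200 =  24

345c6e04beb8b5123418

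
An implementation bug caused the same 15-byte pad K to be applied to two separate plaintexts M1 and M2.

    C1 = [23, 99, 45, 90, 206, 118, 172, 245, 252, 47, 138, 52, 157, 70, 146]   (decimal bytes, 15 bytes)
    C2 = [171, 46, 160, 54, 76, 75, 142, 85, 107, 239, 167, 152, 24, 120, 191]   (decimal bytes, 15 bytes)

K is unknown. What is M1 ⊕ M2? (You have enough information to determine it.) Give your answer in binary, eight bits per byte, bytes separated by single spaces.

C1 ⊕ C2 = (M1 ⊕ K) ⊕ (M2 ⊕ K) = M1 ⊕ M2 — the shared key cancels under XOR.
17 ^ ab = bc
63 ^ 2e = 4d
2d ^ a0 = 8d
5a ^ 36 = 6c
ce ^ 4c = 82
76 ^ 4b = 3d
ac ^ 8e = 22
f5 ^ 55 = a0
fc ^ 6b = 97
2f ^ ef = c0
8a ^ a7 = 2d
34 ^ 98 = ac
9d ^ 18 = 85
46 ^ 78 = 3e
92 ^ bf = 2d

10111100 01001101 10001101 01101100 10000010 00111101 00100010 10100000 10010111 11000000 00101101 10101100 10000101 00111110 00101101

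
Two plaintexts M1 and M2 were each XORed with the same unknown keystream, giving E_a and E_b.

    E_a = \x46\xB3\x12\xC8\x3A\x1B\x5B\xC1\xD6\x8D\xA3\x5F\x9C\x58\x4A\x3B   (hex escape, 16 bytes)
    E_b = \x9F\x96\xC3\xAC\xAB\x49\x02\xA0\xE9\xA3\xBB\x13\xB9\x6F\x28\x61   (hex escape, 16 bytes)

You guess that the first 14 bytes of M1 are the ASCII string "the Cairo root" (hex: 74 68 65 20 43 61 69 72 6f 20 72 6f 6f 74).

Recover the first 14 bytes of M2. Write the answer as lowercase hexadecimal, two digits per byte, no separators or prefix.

First, E_a ⊕ E_b = (M1 ⊕ K) ⊕ (M2 ⊕ K) = M1 ⊕ M2, so the key drops out. Then M2 = (M1 ⊕ M2) ⊕ M1 over the first 14 bytes.
byte 0: (46 XOR 9f) XOR 74 = d9 XOR 74 = ad
byte 1: (b3 XOR 96) XOR 68 = 25 XOR 68 = 4d
byte 2: (12 XOR c3) XOR 65 = d1 XOR 65 = b4
byte 3: (c8 XOR ac) XOR 20 = 64 XOR 20 = 44
byte 4: (3a XOR ab) XOR 43 = 91 XOR 43 = d2
byte 5: (1b XOR 49) XOR 61 = 52 XOR 61 = 33
byte 6: (5b XOR 02) XOR 69 = 59 XOR 69 = 30
byte 7: (c1 XOR a0) XOR 72 = 61 XOR 72 = 13
byte 8: (d6 XOR e9) XOR 6f = 3f XOR 6f = 50
byte 9: (8d XOR a3) XOR 20 = 2e XOR 20 = 0e
byte 10: (a3 XOR bb) XOR 72 = 18 XOR 72 = 6a
byte 11: (5f XOR 13) XOR 6f = 4c XOR 6f = 23
byte 12: (9c XOR b9) XOR 6f = 25 XOR 6f = 4a
byte 13: (58 XOR 6f) XOR 74 = 37 XOR 74 = 43

ad4db444d2333013500e6a234a43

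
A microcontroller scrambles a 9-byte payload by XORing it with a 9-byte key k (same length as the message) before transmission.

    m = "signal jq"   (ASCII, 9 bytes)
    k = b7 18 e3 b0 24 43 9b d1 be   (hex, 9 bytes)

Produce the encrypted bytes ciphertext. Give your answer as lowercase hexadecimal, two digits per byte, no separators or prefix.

c47184de452fbbbbcf

XOR is its own inverse, so applying the key byte-wise gives the result directly.
01110011 ^ 10110111 = 11000100
01101001 ^ 00011000 = 01110001
01100111 ^ 11100011 = 10000100
01101110 ^ 10110000 = 11011110
01100001 ^ 00100100 = 01000101
01101100 ^ 01000011 = 00101111
00100000 ^ 10011011 = 10111011
01101010 ^ 11010001 = 10111011
01110001 ^ 10111110 = 11001111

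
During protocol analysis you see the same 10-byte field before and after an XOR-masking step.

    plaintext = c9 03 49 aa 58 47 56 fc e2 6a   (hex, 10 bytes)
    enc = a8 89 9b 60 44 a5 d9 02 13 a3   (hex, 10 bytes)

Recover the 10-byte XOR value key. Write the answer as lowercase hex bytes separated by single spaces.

Since enc = plaintext ⊕ key, XORing both sides with plaintext gives key = plaintext ⊕ enc.
byte 0: c9 ⊕ a8 = 61
byte 1: 03 ⊕ 89 = 8a
byte 2: 49 ⊕ 9b = d2
byte 3: aa ⊕ 60 = ca
byte 4: 58 ⊕ 44 = 1c
byte 5: 47 ⊕ a5 = e2
byte 6: 56 ⊕ d9 = 8f
byte 7: fc ⊕ 02 = fe
byte 8: e2 ⊕ 13 = f1
byte 9: 6a ⊕ a3 = c9

61 8a d2 ca 1c e2 8f fe f1 c9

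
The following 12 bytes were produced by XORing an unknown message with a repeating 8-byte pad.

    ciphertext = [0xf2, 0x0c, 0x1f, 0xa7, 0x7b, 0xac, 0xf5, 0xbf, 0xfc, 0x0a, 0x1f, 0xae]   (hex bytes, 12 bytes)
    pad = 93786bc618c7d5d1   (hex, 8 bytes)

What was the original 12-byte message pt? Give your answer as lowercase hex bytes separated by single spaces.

61 74 74 61 63 6b 20 6e 6f 72 74 68

The 8-byte key repeats, so the effective keystream is 93 78 6b c6 18 c7 d5 d1 93 78 6b c6.
byte 0: f2 ^ 93 = 61
byte 1: 0c ^ 78 = 74
byte 2: 1f ^ 6b = 74
byte 3: a7 ^ c6 = 61
byte 4: 7b ^ 18 = 63
byte 5: ac ^ c7 = 6b
byte 6: f5 ^ d5 = 20
byte 7: bf ^ d1 = 6e
byte 8: fc ^ 93 = 6f
byte 9: 0a ^ 78 = 72
byte 10: 1f ^ 6b = 74
byte 11: ae ^ c6 = 68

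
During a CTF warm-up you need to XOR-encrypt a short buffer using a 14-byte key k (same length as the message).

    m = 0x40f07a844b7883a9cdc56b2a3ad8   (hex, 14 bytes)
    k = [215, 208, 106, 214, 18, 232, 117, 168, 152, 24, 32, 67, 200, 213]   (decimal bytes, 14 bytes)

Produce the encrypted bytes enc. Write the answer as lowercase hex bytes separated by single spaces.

97 20 10 52 59 90 f6 01 55 dd 4b 69 f2 0d

XOR is its own inverse, so applying the key byte-wise gives the result directly.
byte 0:  64 XOR 215 = 151
byte 1: 240 XOR 208 =  32
byte 2: 122 XOR 106 =  16
byte 3: 132 XOR 214 =  82
byte 4:  75 XOR  18 =  89
byte 5: 120 XOR 232 = 144
byte 6: 131 XOR 117 = 246
byte 7: 169 XOR 168 =   1
byte 8: 205 XOR 152 =  85
byte 9: 197 XOR  24 = 221
byte 10: 107 XOR  32 =  75
byte 11:  42 XOR  67 = 105
byte 12:  58 XOR 200 = 242
byte 13: 216 XOR 213 =  13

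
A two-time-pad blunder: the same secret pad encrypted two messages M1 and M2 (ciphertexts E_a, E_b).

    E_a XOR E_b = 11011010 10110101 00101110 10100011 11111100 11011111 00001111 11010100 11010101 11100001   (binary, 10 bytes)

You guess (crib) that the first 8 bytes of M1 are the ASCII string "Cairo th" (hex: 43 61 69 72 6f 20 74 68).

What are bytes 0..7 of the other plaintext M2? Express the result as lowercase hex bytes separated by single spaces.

99 d4 47 d1 93 ff 7b bc

Since E_a ⊕ E_b = M1 ⊕ M2, XORing with the guessed M1 bytes yields the corresponding M2 bytes: M2 = (E_a ⊕ E_b) ⊕ M1.
218 xor  67 = 153
181 xor  97 = 212
 46 xor 105 =  71
163 xor 114 = 209
252 xor 111 = 147
223 xor  32 = 255
 15 xor 116 = 123
212 xor 104 = 188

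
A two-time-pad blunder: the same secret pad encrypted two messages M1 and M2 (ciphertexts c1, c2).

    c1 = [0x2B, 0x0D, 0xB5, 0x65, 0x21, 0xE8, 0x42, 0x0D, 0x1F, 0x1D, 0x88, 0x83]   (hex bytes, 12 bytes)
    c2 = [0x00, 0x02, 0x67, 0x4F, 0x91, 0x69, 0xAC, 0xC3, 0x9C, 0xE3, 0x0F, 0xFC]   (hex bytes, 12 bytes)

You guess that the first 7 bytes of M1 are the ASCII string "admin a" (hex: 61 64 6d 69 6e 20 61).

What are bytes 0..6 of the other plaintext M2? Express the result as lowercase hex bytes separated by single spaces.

First, c1 ⊕ c2 = (M1 ⊕ K) ⊕ (M2 ⊕ K) = M1 ⊕ M2, so the key drops out. Then M2 = (M1 ⊕ M2) ⊕ M1 over the first 7 bytes.
byte 0: (2b XOR 00) XOR 61 = 2b XOR 61 = 4a
byte 1: (0d XOR 02) XOR 64 = 0f XOR 64 = 6b
byte 2: (b5 XOR 67) XOR 6d = d2 XOR 6d = bf
byte 3: (65 XOR 4f) XOR 69 = 2a XOR 69 = 43
byte 4: (21 XOR 91) XOR 6e = b0 XOR 6e = de
byte 5: (e8 XOR 69) XOR 20 = 81 XOR 20 = a1
byte 6: (42 XOR ac) XOR 61 = ee XOR 61 = 8f

4a 6b bf 43 de a1 8f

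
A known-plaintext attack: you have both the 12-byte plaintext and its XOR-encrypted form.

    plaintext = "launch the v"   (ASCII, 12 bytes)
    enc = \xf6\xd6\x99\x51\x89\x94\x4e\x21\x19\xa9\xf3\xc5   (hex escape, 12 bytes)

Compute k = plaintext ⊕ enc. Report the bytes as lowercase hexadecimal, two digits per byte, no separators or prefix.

Since enc = plaintext ⊕ k, XORing both sides with plaintext gives k = plaintext ⊕ enc.
01101100 xor 11110110 = 10011010
01100001 xor 11010110 = 10110111
01110101 xor 10011001 = 11101100
01101110 xor 01010001 = 00111111
01100011 xor 10001001 = 11101010
01101000 xor 10010100 = 11111100
00100000 xor 01001110 = 01101110
01110100 xor 00100001 = 01010101
01101000 xor 00011001 = 01110001
01100101 xor 10101001 = 11001100
00100000 xor 11110011 = 11010011
01110110 xor 11000101 = 10110011

9ab7ec3feafc6e5571ccd3b3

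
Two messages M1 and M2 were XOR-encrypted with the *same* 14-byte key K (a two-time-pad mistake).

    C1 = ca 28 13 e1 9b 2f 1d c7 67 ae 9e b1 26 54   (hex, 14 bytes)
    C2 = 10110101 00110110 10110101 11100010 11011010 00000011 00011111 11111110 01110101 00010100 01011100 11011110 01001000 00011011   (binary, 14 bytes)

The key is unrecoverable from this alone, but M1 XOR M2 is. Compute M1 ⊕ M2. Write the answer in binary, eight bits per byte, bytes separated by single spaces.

C1 ⊕ C2 = (M1 ⊕ K) ⊕ (M2 ⊕ K) = M1 ⊕ M2 — the shared key cancels under XOR.
byte 0: 202 ^ 181 = 127
byte 1:  40 ^  54 =  30
byte 2:  19 ^ 181 = 166
byte 3: 225 ^ 226 =   3
byte 4: 155 ^ 218 =  65
byte 5:  47 ^   3 =  44
byte 6:  29 ^  31 =   2
byte 7: 199 ^ 254 =  57
byte 8: 103 ^ 117 =  18
byte 9: 174 ^  20 = 186
byte 10: 158 ^  92 = 194
byte 11: 177 ^ 222 = 111
byte 12:  38 ^  72 = 110
byte 13:  84 ^  27 =  79

01111111 00011110 10100110 00000011 01000001 00101100 00000010 00111001 00010010 10111010 11000010 01101111 01101110 01001111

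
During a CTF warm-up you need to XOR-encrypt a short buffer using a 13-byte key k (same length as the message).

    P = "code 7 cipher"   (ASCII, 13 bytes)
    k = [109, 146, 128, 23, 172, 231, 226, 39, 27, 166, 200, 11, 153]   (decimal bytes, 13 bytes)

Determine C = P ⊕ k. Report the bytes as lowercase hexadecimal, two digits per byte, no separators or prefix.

63 XOR 6d = 0e
6f XOR 92 = fd
64 XOR 80 = e4
65 XOR 17 = 72
20 XOR ac = 8c
37 XOR e7 = d0
20 XOR e2 = c2
63 XOR 27 = 44
69 XOR 1b = 72
70 XOR a6 = d6
68 XOR c8 = a0
65 XOR 0b = 6e
72 XOR 99 = eb

0efde4728cd0c24472d6a06eeb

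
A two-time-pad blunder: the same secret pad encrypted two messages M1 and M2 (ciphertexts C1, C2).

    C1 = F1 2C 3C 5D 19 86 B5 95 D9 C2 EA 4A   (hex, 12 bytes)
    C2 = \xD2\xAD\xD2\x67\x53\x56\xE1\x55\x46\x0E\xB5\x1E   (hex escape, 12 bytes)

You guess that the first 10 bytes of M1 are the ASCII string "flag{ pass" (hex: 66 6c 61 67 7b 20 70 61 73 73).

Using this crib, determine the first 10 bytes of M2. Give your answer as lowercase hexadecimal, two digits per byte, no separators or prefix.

45ed8f5d31f024a1ecbf

First, C1 ⊕ C2 = (M1 ⊕ K) ⊕ (M2 ⊕ K) = M1 ⊕ M2, so the key drops out. Then M2 = (M1 ⊕ M2) ⊕ M1 over the first 10 bytes.
byte 0: (f1 xor d2) xor 66 = 23 xor 66 = 45
byte 1: (2c xor ad) xor 6c = 81 xor 6c = ed
byte 2: (3c xor d2) xor 61 = ee xor 61 = 8f
byte 3: (5d xor 67) xor 67 = 3a xor 67 = 5d
byte 4: (19 xor 53) xor 7b = 4a xor 7b = 31
byte 5: (86 xor 56) xor 20 = d0 xor 20 = f0
byte 6: (b5 xor e1) xor 70 = 54 xor 70 = 24
byte 7: (95 xor 55) xor 61 = c0 xor 61 = a1
byte 8: (d9 xor 46) xor 73 = 9f xor 73 = ec
byte 9: (c2 xor 0e) xor 73 = cc xor 73 = bf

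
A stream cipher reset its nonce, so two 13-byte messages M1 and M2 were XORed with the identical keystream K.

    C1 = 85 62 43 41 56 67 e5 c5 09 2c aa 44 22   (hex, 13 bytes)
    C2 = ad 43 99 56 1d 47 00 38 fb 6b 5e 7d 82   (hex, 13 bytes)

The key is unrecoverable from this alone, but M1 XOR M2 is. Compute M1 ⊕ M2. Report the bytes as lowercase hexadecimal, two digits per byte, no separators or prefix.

C1 ⊕ C2 = (M1 ⊕ K) ⊕ (M2 ⊕ K) = M1 ⊕ M2 — the shared key cancels under XOR.
byte 0: 10000101 xor 10101101 = 00101000
byte 1: 01100010 xor 01000011 = 00100001
byte 2: 01000011 xor 10011001 = 11011010
byte 3: 01000001 xor 01010110 = 00010111
byte 4: 01010110 xor 00011101 = 01001011
byte 5: 01100111 xor 01000111 = 00100000
byte 6: 11100101 xor 00000000 = 11100101
byte 7: 11000101 xor 00111000 = 11111101
byte 8: 00001001 xor 11111011 = 11110010
byte 9: 00101100 xor 01101011 = 01000111
byte 10: 10101010 xor 01011110 = 11110100
byte 11: 01000100 xor 01111101 = 00111001
byte 12: 00100010 xor 10000010 = 10100000

2821da174b20e5fdf247f439a0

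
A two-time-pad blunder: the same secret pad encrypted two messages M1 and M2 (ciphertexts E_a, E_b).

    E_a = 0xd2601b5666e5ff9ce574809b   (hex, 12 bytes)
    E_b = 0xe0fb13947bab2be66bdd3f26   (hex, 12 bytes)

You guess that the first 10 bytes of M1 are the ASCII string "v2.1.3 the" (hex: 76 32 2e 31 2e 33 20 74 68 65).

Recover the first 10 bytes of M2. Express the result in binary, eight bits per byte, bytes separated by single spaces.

01000100 10101001 00100110 11110011 00110011 01111101 11110100 00001110 11100110 11001100

First, E_a ⊕ E_b = (M1 ⊕ K) ⊕ (M2 ⊕ K) = M1 ⊕ M2, so the key drops out. Then M2 = (M1 ⊕ M2) ⊕ M1 over the first 10 bytes.
byte 0: (d2 XOR e0) XOR 76 = 32 XOR 76 = 44
byte 1: (60 XOR fb) XOR 32 = 9b XOR 32 = a9
byte 2: (1b XOR 13) XOR 2e = 08 XOR 2e = 26
byte 3: (56 XOR 94) XOR 31 = c2 XOR 31 = f3
byte 4: (66 XOR 7b) XOR 2e = 1d XOR 2e = 33
byte 5: (e5 XOR ab) XOR 33 = 4e XOR 33 = 7d
byte 6: (ff XOR 2b) XOR 20 = d4 XOR 20 = f4
byte 7: (9c XOR e6) XOR 74 = 7a XOR 74 = 0e
byte 8: (e5 XOR 6b) XOR 68 = 8e XOR 68 = e6
byte 9: (74 XOR dd) XOR 65 = a9 XOR 65 = cc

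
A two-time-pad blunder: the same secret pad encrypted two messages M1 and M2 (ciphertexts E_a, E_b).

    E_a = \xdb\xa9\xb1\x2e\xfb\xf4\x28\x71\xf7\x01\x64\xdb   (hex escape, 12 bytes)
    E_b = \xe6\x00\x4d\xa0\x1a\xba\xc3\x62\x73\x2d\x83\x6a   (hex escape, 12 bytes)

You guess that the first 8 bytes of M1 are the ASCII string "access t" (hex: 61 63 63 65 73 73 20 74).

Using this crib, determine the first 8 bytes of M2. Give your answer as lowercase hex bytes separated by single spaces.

5c ca 9f eb 92 3d cb 67

First, E_a ⊕ E_b = (M1 ⊕ K) ⊕ (M2 ⊕ K) = M1 ⊕ M2, so the key drops out. Then M2 = (M1 ⊕ M2) ⊕ M1 over the first 8 bytes.
byte 0: (db xor e6) xor 61 = 3d xor 61 = 5c
byte 1: (a9 xor 00) xor 63 = a9 xor 63 = ca
byte 2: (b1 xor 4d) xor 63 = fc xor 63 = 9f
byte 3: (2e xor a0) xor 65 = 8e xor 65 = eb
byte 4: (fb xor 1a) xor 73 = e1 xor 73 = 92
byte 5: (f4 xor ba) xor 73 = 4e xor 73 = 3d
byte 6: (28 xor c3) xor 20 = eb xor 20 = cb
byte 7: (71 xor 62) xor 74 = 13 xor 74 = 67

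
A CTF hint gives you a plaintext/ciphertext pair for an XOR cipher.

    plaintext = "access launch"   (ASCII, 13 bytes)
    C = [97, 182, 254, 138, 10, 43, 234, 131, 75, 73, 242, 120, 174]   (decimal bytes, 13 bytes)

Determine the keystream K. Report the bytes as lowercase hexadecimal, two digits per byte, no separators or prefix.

Since C = plaintext ⊕ K, XORing both sides with plaintext gives K = plaintext ⊕ C.
 97 xor  97 =   0
 99 xor 182 = 213
 99 xor 254 = 157
101 xor 138 = 239
115 xor  10 = 121
115 xor  43 =  88
 32 xor 234 = 202
108 xor 131 = 239
 97 xor  75 =  42
117 xor  73 =  60
110 xor 242 = 156
 99 xor 120 =  27
104 xor 174 = 198

00d59def7958caef2a3c9c1bc6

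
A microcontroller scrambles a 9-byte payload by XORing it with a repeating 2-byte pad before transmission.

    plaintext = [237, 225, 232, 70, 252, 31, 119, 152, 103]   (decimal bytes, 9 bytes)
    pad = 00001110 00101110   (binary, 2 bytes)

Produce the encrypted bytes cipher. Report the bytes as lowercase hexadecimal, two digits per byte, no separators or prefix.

The 2-byte key repeats, so the effective keystream is 0e 2e 0e 2e 0e 2e 0e 2e 0e.
byte 0: ed xor 0e = e3
byte 1: e1 xor 2e = cf
byte 2: e8 xor 0e = e6
byte 3: 46 xor 2e = 68
byte 4: fc xor 0e = f2
byte 5: 1f xor 2e = 31
byte 6: 77 xor 0e = 79
byte 7: 98 xor 2e = b6
byte 8: 67 xor 0e = 69

e3cfe668f23179b669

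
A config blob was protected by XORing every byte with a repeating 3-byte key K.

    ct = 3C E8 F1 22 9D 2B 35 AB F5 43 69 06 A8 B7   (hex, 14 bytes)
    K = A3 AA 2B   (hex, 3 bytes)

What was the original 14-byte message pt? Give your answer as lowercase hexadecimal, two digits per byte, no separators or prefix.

The 3-byte key repeats, so the effective keystream is a3 aa 2b a3 aa 2b a3 aa 2b a3 aa 2b a3 aa.
byte 0: 3c XOR a3 = 9f
byte 1: e8 XOR aa = 42
byte 2: f1 XOR 2b = da
byte 3: 22 XOR a3 = 81
byte 4: 9d XOR aa = 37
byte 5: 2b XOR 2b = 00
byte 6: 35 XOR a3 = 96
byte 7: ab XOR aa = 01
byte 8: f5 XOR 2b = de
byte 9: 43 XOR a3 = e0
byte 10: 69 XOR aa = c3
byte 11: 06 XOR 2b = 2d
byte 12: a8 XOR a3 = 0b
byte 13: b7 XOR aa = 1d

9f42da8137009601dee0c32d0b1d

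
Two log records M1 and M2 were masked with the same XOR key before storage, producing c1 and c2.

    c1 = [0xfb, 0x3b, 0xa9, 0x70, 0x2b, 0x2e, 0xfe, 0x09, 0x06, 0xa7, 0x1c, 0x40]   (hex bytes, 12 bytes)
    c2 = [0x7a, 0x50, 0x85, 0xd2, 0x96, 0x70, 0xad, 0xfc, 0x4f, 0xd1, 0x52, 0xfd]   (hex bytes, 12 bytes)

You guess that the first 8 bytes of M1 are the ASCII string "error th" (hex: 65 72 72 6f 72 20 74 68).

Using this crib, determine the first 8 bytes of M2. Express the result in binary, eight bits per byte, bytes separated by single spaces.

First, c1 ⊕ c2 = (M1 ⊕ K) ⊕ (M2 ⊕ K) = M1 ⊕ M2, so the key drops out. Then M2 = (M1 ⊕ M2) ⊕ M1 over the first 8 bytes.
byte 0: (fb XOR 7a) XOR 65 = 81 XOR 65 = e4
byte 1: (3b XOR 50) XOR 72 = 6b XOR 72 = 19
byte 2: (a9 XOR 85) XOR 72 = 2c XOR 72 = 5e
byte 3: (70 XOR d2) XOR 6f = a2 XOR 6f = cd
byte 4: (2b XOR 96) XOR 72 = bd XOR 72 = cf
byte 5: (2e XOR 70) XOR 20 = 5e XOR 20 = 7e
byte 6: (fe XOR ad) XOR 74 = 53 XOR 74 = 27
byte 7: (09 XOR fc) XOR 68 = f5 XOR 68 = 9d

11100100 00011001 01011110 11001101 11001111 01111110 00100111 10011101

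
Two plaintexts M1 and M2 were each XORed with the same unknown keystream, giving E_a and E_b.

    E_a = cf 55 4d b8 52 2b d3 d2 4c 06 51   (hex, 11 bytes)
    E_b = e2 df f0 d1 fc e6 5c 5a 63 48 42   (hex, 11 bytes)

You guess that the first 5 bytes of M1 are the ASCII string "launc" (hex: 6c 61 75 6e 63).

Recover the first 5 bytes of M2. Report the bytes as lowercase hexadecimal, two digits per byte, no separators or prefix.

First, E_a ⊕ E_b = (M1 ⊕ K) ⊕ (M2 ⊕ K) = M1 ⊕ M2, so the key drops out. Then M2 = (M1 ⊕ M2) ⊕ M1 over the first 5 bytes.
byte 0: (cf ⊕ e2) ⊕ 6c = 2d ⊕ 6c = 41
byte 1: (55 ⊕ df) ⊕ 61 = 8a ⊕ 61 = eb
byte 2: (4d ⊕ f0) ⊕ 75 = bd ⊕ 75 = c8
byte 3: (b8 ⊕ d1) ⊕ 6e = 69 ⊕ 6e = 07
byte 4: (52 ⊕ fc) ⊕ 63 = ae ⊕ 63 = cd

41ebc807cd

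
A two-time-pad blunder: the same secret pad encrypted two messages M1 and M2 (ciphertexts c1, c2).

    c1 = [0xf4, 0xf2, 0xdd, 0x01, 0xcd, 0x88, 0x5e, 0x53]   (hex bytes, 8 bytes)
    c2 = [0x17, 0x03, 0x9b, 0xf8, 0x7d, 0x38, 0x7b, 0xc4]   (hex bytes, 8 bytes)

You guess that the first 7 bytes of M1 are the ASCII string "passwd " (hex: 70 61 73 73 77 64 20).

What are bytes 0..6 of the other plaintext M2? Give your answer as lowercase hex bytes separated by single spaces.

93 90 35 8a c7 d4 05

First, c1 ⊕ c2 = (M1 ⊕ K) ⊕ (M2 ⊕ K) = M1 ⊕ M2, so the key drops out. Then M2 = (M1 ⊕ M2) ⊕ M1 over the first 7 bytes.
byte 0: (f4 ⊕ 17) ⊕ 70 = e3 ⊕ 70 = 93
byte 1: (f2 ⊕ 03) ⊕ 61 = f1 ⊕ 61 = 90
byte 2: (dd ⊕ 9b) ⊕ 73 = 46 ⊕ 73 = 35
byte 3: (01 ⊕ f8) ⊕ 73 = f9 ⊕ 73 = 8a
byte 4: (cd ⊕ 7d) ⊕ 77 = b0 ⊕ 77 = c7
byte 5: (88 ⊕ 38) ⊕ 64 = b0 ⊕ 64 = d4
byte 6: (5e ⊕ 7b) ⊕ 20 = 25 ⊕ 20 = 05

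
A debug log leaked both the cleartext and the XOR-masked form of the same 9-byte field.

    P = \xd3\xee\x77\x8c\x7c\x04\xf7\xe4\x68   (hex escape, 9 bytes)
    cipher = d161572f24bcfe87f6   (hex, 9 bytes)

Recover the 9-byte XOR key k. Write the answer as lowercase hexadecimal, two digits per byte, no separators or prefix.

028f20a358b809639e

Since cipher = P ⊕ k, XORing both sides with P gives k = P ⊕ cipher.
d3 ^ d1 = 02
ee ^ 61 = 8f
77 ^ 57 = 20
8c ^ 2f = a3
7c ^ 24 = 58
04 ^ bc = b8
f7 ^ fe = 09
e4 ^ 87 = 63
68 ^ f6 = 9e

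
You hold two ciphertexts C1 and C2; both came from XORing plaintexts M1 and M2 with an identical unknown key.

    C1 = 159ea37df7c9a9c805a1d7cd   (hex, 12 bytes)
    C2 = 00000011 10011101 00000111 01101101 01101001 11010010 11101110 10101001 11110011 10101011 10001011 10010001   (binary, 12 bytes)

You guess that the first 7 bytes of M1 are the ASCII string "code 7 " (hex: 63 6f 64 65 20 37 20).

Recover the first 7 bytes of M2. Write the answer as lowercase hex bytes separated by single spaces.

First, C1 ⊕ C2 = (M1 ⊕ K) ⊕ (M2 ⊕ K) = M1 ⊕ M2, so the key drops out. Then M2 = (M1 ⊕ M2) ⊕ M1 over the first 7 bytes.
byte 0: (15 ⊕ 03) ⊕ 63 = 16 ⊕ 63 = 75
byte 1: (9e ⊕ 9d) ⊕ 6f = 03 ⊕ 6f = 6c
byte 2: (a3 ⊕ 07) ⊕ 64 = a4 ⊕ 64 = c0
byte 3: (7d ⊕ 6d) ⊕ 65 = 10 ⊕ 65 = 75
byte 4: (f7 ⊕ 69) ⊕ 20 = 9e ⊕ 20 = be
byte 5: (c9 ⊕ d2) ⊕ 37 = 1b ⊕ 37 = 2c
byte 6: (a9 ⊕ ee) ⊕ 20 = 47 ⊕ 20 = 67

75 6c c0 75 be 2c 67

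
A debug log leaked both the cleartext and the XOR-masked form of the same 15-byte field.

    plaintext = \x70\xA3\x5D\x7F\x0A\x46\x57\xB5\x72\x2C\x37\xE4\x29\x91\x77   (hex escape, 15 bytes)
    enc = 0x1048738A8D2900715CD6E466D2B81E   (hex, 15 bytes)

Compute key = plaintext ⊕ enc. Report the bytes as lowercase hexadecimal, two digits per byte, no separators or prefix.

Since enc = plaintext ⊕ key, XORing both sides with plaintext gives key = plaintext ⊕ enc.
70 ⊕ 10 = 60
a3 ⊕ 48 = eb
5d ⊕ 73 = 2e
7f ⊕ 8a = f5
0a ⊕ 8d = 87
46 ⊕ 29 = 6f
57 ⊕ 00 = 57
b5 ⊕ 71 = c4
72 ⊕ 5c = 2e
2c ⊕ d6 = fa
37 ⊕ e4 = d3
e4 ⊕ 66 = 82
29 ⊕ d2 = fb
91 ⊕ b8 = 29
77 ⊕ 1e = 69

60eb2ef5876f57c42efad382fb2969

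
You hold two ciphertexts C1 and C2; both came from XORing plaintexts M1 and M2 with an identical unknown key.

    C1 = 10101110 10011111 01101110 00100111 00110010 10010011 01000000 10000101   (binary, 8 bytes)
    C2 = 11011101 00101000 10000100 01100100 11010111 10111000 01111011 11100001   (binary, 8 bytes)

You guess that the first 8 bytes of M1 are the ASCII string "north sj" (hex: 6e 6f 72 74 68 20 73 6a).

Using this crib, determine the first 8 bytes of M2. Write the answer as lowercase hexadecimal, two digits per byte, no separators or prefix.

1dd898378d0b480e

First, C1 ⊕ C2 = (M1 ⊕ K) ⊕ (M2 ⊕ K) = M1 ⊕ M2, so the key drops out. Then M2 = (M1 ⊕ M2) ⊕ M1 over the first 8 bytes.
byte 0: (ae XOR dd) XOR 6e = 73 XOR 6e = 1d
byte 1: (9f XOR 28) XOR 6f = b7 XOR 6f = d8
byte 2: (6e XOR 84) XOR 72 = ea XOR 72 = 98
byte 3: (27 XOR 64) XOR 74 = 43 XOR 74 = 37
byte 4: (32 XOR d7) XOR 68 = e5 XOR 68 = 8d
byte 5: (93 XOR b8) XOR 20 = 2b XOR 20 = 0b
byte 6: (40 XOR 7b) XOR 73 = 3b XOR 73 = 48
byte 7: (85 XOR e1) XOR 6a = 64 XOR 6a = 0e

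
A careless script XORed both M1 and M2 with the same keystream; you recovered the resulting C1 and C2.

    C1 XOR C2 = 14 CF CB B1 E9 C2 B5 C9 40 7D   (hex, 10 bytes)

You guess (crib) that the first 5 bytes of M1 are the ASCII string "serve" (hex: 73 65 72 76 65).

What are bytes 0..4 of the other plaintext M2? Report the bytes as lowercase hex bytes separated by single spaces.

67 aa b9 c7 8c

Since C1 ⊕ C2 = M1 ⊕ M2, XORing with the guessed M1 bytes yields the corresponding M2 bytes: M2 = (C1 ⊕ C2) ⊕ M1.
14 ^ 73 = 67
cf ^ 65 = aa
cb ^ 72 = b9
b1 ^ 76 = c7
e9 ^ 65 = 8c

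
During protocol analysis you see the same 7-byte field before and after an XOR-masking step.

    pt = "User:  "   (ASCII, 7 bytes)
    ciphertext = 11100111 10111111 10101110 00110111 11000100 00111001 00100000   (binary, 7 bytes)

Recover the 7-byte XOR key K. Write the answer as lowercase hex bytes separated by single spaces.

b2 cc cb 45 fe 19 00

Since ciphertext = pt ⊕ K, XORing both sides with pt gives K = pt ⊕ ciphertext.
55 ^ e7 = b2
73 ^ bf = cc
65 ^ ae = cb
72 ^ 37 = 45
3a ^ c4 = fe
20 ^ 39 = 19
20 ^ 20 = 00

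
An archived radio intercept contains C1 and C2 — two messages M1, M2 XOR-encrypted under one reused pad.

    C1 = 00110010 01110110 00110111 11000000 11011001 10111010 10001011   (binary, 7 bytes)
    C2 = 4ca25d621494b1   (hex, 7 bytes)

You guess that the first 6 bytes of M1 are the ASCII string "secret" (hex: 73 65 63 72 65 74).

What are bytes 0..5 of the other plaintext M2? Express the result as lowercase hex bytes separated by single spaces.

First, C1 ⊕ C2 = (M1 ⊕ K) ⊕ (M2 ⊕ K) = M1 ⊕ M2, so the key drops out. Then M2 = (M1 ⊕ M2) ⊕ M1 over the first 6 bytes.
byte 0: (32 ^ 4c) ^ 73 = 7e ^ 73 = 0d
byte 1: (76 ^ a2) ^ 65 = d4 ^ 65 = b1
byte 2: (37 ^ 5d) ^ 63 = 6a ^ 63 = 09
byte 3: (c0 ^ 62) ^ 72 = a2 ^ 72 = d0
byte 4: (d9 ^ 14) ^ 65 = cd ^ 65 = a8
byte 5: (ba ^ 94) ^ 74 = 2e ^ 74 = 5a

0d b1 09 d0 a8 5a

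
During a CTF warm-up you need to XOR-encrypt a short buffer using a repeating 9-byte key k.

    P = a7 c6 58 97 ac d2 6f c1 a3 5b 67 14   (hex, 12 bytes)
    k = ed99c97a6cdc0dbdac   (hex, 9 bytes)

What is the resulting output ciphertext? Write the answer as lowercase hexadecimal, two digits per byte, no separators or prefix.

The 9-byte key repeats, so the effective keystream is ed 99 c9 7a 6c dc 0d bd ac ed 99 c9.
byte 0: a7 ⊕ ed = 4a
byte 1: c6 ⊕ 99 = 5f
byte 2: 58 ⊕ c9 = 91
byte 3: 97 ⊕ 7a = ed
byte 4: ac ⊕ 6c = c0
byte 5: d2 ⊕ dc = 0e
byte 6: 6f ⊕ 0d = 62
byte 7: c1 ⊕ bd = 7c
byte 8: a3 ⊕ ac = 0f
byte 9: 5b ⊕ ed = b6
byte 10: 67 ⊕ 99 = fe
byte 11: 14 ⊕ c9 = dd

4a5f91edc00e627c0fb6fedd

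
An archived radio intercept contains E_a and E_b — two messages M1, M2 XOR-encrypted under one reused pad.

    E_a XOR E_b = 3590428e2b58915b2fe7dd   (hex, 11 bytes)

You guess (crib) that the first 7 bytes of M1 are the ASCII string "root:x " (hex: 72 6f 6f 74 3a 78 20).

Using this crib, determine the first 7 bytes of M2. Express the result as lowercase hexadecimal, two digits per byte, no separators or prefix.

47ff2dfa1120b1

Since E_a ⊕ E_b = M1 ⊕ M2, XORing with the guessed M1 bytes yields the corresponding M2 bytes: M2 = (E_a ⊕ E_b) ⊕ M1.
35 XOR 72 = 47
90 XOR 6f = ff
42 XOR 6f = 2d
8e XOR 74 = fa
2b XOR 3a = 11
58 XOR 78 = 20
91 XOR 20 = b1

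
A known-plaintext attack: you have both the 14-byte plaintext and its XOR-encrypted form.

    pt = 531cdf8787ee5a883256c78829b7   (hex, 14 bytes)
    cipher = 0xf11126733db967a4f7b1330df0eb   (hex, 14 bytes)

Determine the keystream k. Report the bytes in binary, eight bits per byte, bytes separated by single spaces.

Since cipher = pt ⊕ k, XORing both sides with pt gives k = pt ⊕ cipher.
byte 0: 53 XOR f1 = a2
byte 1: 1c XOR 11 = 0d
byte 2: df XOR 26 = f9
byte 3: 87 XOR 73 = f4
byte 4: 87 XOR 3d = ba
byte 5: ee XOR b9 = 57
byte 6: 5a XOR 67 = 3d
byte 7: 88 XOR a4 = 2c
byte 8: 32 XOR f7 = c5
byte 9: 56 XOR b1 = e7
byte 10: c7 XOR 33 = f4
byte 11: 88 XOR 0d = 85
byte 12: 29 XOR f0 = d9
byte 13: b7 XOR eb = 5c

10100010 00001101 11111001 11110100 10111010 01010111 00111101 00101100 11000101 11100111 11110100 10000101 11011001 01011100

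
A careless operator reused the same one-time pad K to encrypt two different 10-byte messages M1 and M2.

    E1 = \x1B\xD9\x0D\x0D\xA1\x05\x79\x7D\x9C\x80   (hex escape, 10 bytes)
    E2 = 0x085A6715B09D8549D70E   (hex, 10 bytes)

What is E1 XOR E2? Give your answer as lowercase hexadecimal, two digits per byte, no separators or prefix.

13836a181198fc344b8e

E1 ⊕ E2 = (M1 ⊕ K) ⊕ (M2 ⊕ K) = M1 ⊕ M2 — the shared key cancels under XOR.
1b xor 08 = 13
d9 xor 5a = 83
0d xor 67 = 6a
0d xor 15 = 18
a1 xor b0 = 11
05 xor 9d = 98
79 xor 85 = fc
7d xor 49 = 34
9c xor d7 = 4b
80 xor 0e = 8e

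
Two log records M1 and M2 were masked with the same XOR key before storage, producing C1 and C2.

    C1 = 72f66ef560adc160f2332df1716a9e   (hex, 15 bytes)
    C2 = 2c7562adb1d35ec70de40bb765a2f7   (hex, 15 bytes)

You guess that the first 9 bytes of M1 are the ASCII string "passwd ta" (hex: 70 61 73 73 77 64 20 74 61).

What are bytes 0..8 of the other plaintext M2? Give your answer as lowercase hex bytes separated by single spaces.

First, C1 ⊕ C2 = (M1 ⊕ K) ⊕ (M2 ⊕ K) = M1 ⊕ M2, so the key drops out. Then M2 = (M1 ⊕ M2) ⊕ M1 over the first 9 bytes.
byte 0: (72 XOR 2c) XOR 70 = 5e XOR 70 = 2e
byte 1: (f6 XOR 75) XOR 61 = 83 XOR 61 = e2
byte 2: (6e XOR 62) XOR 73 = 0c XOR 73 = 7f
byte 3: (f5 XOR ad) XOR 73 = 58 XOR 73 = 2b
byte 4: (60 XOR b1) XOR 77 = d1 XOR 77 = a6
byte 5: (ad XOR d3) XOR 64 = 7e XOR 64 = 1a
byte 6: (c1 XOR 5e) XOR 20 = 9f XOR 20 = bf
byte 7: (60 XOR c7) XOR 74 = a7 XOR 74 = d3
byte 8: (f2 XOR 0d) XOR 61 = ff XOR 61 = 9e

2e e2 7f 2b a6 1a bf d3 9e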